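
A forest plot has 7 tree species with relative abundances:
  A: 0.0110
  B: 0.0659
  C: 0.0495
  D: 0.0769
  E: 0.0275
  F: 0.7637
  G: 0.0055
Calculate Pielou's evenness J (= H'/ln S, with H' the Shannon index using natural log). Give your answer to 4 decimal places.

H' = −Σ pᵢ ln pᵢ = −((-0.049608) + (-0.179223) + (-0.148786) + (-0.197268) + (-0.098823) + (-0.205878) + (-0.028617)) = 0.908203 (working shown to 6 dp, full precision carried).
With S = 7 species, ln S = 1.945910, so J = 0.908203/1.945910 = 0.466724, i.e. 0.4667 to 4 decimal places.

0.4667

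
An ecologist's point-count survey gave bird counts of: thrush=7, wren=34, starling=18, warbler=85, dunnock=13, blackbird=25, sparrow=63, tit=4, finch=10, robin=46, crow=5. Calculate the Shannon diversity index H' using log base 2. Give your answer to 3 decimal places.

2.921

Total N = 7+34+18+85+13+25+63+4+10+46+5 = 310, so the proportions are 0.02258, 0.10968, 0.05806, 0.27419, 0.04194, 0.08065, 0.20323, 0.0129, 0.03226, 0.14839, 0.01613 (working shown to 5 dp, full precision carried).
Each pᵢ log₂ pᵢ term: 0.02258×(-5.46877)=-0.12349, 0.10968×(-3.18866)=-0.34972, 0.05806×(-4.10620)=-0.23842, 0.27419×(-1.86673)=-0.51185, 0.04194×(-4.57568)=-0.19188, 0.08065×(-3.63227)=-0.29292, 0.20323×(-2.29884)=-0.46718, 0.0129×(-6.27612)=-0.08098, 0.03226×(-4.95420)=-0.15981, 0.14839×(-2.75256)=-0.40844, 0.01613×(-5.95420)=-0.09604.
Sum = -2.92075, so H' = 2.921.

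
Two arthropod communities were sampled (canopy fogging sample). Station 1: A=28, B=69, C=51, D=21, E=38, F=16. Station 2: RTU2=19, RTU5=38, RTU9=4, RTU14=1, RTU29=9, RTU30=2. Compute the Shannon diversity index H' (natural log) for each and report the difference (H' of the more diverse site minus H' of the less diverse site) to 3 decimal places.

0.409

Station 1: N=223, proportions 0.12556, 0.30942, 0.2287, 0.09417, 0.1704, 0.07175, giving H' = 1.67398 (working shown to 5 dp, full precision carried).
Station 2: N=73, proportions 0.26027, 0.52055, 0.05479, 0.0137, 0.12329, 0.0274, giving H' = 1.26472.
Difference = |1.67398 − 1.26472| = 0.40926, i.e. 0.409 to 3 decimal places.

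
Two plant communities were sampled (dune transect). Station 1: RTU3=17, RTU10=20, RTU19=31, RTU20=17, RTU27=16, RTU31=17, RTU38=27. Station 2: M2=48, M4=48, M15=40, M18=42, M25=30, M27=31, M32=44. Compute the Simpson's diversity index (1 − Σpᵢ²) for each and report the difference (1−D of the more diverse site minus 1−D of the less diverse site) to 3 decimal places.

Station 1: N=145, proportions 0.11724, 0.13793, 0.21379, 0.11724, 0.11034, 0.11724, 0.18621, giving 1−D = 0.84718 (working shown to 5 dp, full precision carried).
Station 2: N=283, proportions 0.16961, 0.16961, 0.14134, 0.14841, 0.10601, 0.10954, 0.15548, giving 1−D = 0.85305.
Difference = |0.84718 − 0.85305| = 0.00587, i.e. 0.006 to 3 decimal places.

0.006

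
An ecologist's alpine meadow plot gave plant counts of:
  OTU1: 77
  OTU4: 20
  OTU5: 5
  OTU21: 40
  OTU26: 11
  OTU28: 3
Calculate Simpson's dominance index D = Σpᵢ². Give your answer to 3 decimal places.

0.332

Total N = 77+20+5+40+11+3 = 156, so the proportions are 0.49359, 0.12821, 0.03205, 0.25641, 0.07051, 0.01923 (working shown to 5 dp, full precision carried).
D = 0.49359² + 0.12821² + 0.03205² + 0.25641² + 0.07051² + 0.01923² = 0.24363 + 0.01644 + 0.00103 + 0.06575 + 0.00497 + 0.00037 = 0.33218.
To 3 decimal places, D = 0.332.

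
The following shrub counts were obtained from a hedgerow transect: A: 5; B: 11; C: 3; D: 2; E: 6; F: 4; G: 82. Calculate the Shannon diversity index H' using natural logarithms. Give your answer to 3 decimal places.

Total N = 5+11+3+2+6+4+82 = 113, so the proportions are 0.04425, 0.09735, 0.02655, 0.0177, 0.0531, 0.0354, 0.72566 (working shown to 5 dp, full precision carried).
Each pᵢ ln pᵢ term: 0.04425×(-3.11795)=-0.13796, 0.09735×(-2.32949)=-0.22676, 0.02655×(-3.62878)=-0.09634, 0.0177×(-4.03424)=-0.07140, 0.0531×(-2.93563)=-0.15587, 0.0354×(-3.34109)=-0.11827, 0.72566×(-0.32067)=-0.23270.
Sum = -1.03931, so H' = 1.039.

1.039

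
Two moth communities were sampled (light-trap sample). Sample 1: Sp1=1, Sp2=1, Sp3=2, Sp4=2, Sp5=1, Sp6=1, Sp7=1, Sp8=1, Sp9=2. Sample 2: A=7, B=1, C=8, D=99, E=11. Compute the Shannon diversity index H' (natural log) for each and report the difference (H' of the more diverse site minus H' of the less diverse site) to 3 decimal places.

1.362

Sample 1: N=12, proportions 0.083333, 0.083333, 0.166667, 0.166667, 0.083333, 0.083333, 0.083333, 0.083333, 0.166667, giving H' = 2.138333 (working shown to 6 dp, full precision carried).
Sample 2: N=126, proportions 0.055556, 0.007937, 0.063492, 0.785714, 0.087302, giving H' = 0.776356.
Difference = |2.138333 − 0.776356| = 1.361977, i.e. 1.362 to 3 decimal places.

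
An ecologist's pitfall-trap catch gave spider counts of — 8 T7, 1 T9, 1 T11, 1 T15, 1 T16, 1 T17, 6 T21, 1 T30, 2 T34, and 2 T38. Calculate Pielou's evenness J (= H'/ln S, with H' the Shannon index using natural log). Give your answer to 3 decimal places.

Total N = 8+1+1+1+1+1+6+1+2+2 = 24, so the proportions are 0.33333, 0.04167, 0.04167, 0.04167, 0.04167, 0.04167, 0.25, 0.04167, 0.08333, 0.08333 (working shown to 5 dp, full precision carried).
H' = −Σ pᵢ ln pᵢ = −((-0.36620) + (-0.13242) + (-0.13242) + (-0.13242) + (-0.13242) + (-0.13242) + (-0.34657) + (-0.13242) + (-0.20708) + (-0.20708)) = 1.92144.
With S = 10 species, ln S = 2.30259, so J = 1.92144/2.30259 = 0.83447, i.e. 0.834 to 3 decimal places.

0.834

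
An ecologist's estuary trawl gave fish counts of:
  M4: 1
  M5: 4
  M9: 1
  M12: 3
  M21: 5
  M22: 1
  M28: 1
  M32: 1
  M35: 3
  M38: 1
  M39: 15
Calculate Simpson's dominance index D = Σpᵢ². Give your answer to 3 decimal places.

0.224

Total N = 1+4+1+3+5+1+1+1+3+1+15 = 36, so the proportions are 0.02778, 0.11111, 0.02778, 0.08333, 0.13889, 0.02778, 0.02778, 0.02778, 0.08333, 0.02778, 0.41667 (working shown to 5 dp, full precision carried).
D = 0.02778² + 0.11111² + 0.02778² + 0.08333² + 0.13889² + 0.02778² + 0.02778² + 0.02778² + 0.08333² + 0.02778² + 0.41667² = 0.00077 + 0.01235 + 0.00077 + 0.00694 + 0.01929 + 0.00077 + 0.00077 + 0.00077 + 0.00694 + 0.00077 + 0.17361 = 0.22377.
To 3 decimal places, D = 0.224.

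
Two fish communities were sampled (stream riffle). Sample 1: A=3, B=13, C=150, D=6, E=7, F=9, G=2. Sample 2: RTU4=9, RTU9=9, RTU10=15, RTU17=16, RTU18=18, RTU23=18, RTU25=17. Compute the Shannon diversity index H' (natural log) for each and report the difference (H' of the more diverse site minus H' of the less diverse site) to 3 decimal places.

1.053

Sample 1: N=190, proportions 0.01579, 0.06842, 0.78947, 0.03158, 0.03684, 0.04737, 0.01053, giving H' = 0.85877 (working shown to 5 dp, full precision carried).
Sample 2: N=102, proportions 0.08824, 0.08824, 0.14706, 0.15686, 0.17647, 0.17647, 0.16667, giving H' = 1.91174.
Difference = |0.85877 − 1.91174| = 1.05297, i.e. 1.053 to 3 decimal places.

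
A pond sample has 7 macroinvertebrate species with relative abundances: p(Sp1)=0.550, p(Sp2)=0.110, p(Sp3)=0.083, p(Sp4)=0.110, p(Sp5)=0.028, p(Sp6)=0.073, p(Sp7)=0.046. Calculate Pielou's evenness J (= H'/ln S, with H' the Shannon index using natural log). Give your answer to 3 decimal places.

H' = −Σ pᵢ ln pᵢ = −((-0.32881) + (-0.24280) + (-0.20658) + (-0.24280) + (-0.10012) + (-0.19106) + (-0.14164)) = 1.45381 (working shown to 5 dp, full precision carried).
With S = 7 species, ln S = 1.94591, so J = 1.45381/1.94591 = 0.74711, i.e. 0.747 to 3 decimal places.

0.747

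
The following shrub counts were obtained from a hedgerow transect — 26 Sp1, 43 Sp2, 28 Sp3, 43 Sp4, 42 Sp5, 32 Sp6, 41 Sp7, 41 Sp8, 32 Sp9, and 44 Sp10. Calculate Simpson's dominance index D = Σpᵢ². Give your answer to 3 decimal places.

Total N = 26+43+28+43+42+32+41+41+32+44 = 372, so the proportions are 0.06989, 0.11559, 0.07527, 0.11559, 0.1129, 0.08602, 0.11022, 0.11022, 0.08602, 0.11828 (working shown to 5 dp, full precision carried).
D = 0.06989² + 0.11559² + 0.07527² + 0.11559² + 0.1129² + 0.08602² + 0.11022² + 0.11022² + 0.08602² + 0.11828² = 0.00488 + 0.01336 + 0.00567 + 0.01336 + 0.01275 + 0.00740 + 0.01215 + 0.01215 + 0.00740 + 0.01399 = 0.10310.
To 3 decimal places, D = 0.103.

0.103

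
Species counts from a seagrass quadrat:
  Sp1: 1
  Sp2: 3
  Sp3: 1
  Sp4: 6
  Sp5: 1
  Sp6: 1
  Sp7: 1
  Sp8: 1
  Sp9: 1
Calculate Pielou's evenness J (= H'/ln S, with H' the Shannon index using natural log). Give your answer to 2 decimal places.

Total N = 1+3+1+6+1+1+1+1+1 = 16, so the proportions are 0.0625, 0.1875, 0.0625, 0.375, 0.0625, 0.0625, 0.0625, 0.0625, 0.0625 (working shown to 4 dp, full precision carried).
H' = −Σ pᵢ ln pᵢ = −((-0.1733) + (-0.3139) + (-0.1733) + (-0.3678) + (-0.1733) + (-0.1733) + (-0.1733) + (-0.1733) + (-0.1733)) = 1.8947.
With S = 9 species, ln S = 2.1972, so J = 1.8947/2.1972 = 0.8623, i.e. 0.86 to 2 decimal places.

0.86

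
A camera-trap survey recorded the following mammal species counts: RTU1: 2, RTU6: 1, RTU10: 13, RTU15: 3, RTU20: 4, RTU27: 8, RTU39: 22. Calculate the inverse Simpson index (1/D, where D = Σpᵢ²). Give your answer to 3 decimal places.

3.760

Total N = 2+1+13+3+4+8+22 = 53, so the proportions are 0.0377358, 0.0188679, 0.245283, 0.0566038, 0.0754717, 0.1509434, 0.4150943 (working shown to 7 dp, full precision carried).
D = 0.0377358² + 0.0188679² + 0.245283² + 0.0566038² + 0.0754717² + 0.1509434² + 0.4150943² = 0.0014240 + 0.0003560 + 0.0601638 + 0.0032040 + 0.0056960 + 0.0227839 + 0.1723033 = 0.2659309.
So 1/D = 3.76037, i.e. 3.760 to 3 decimal places.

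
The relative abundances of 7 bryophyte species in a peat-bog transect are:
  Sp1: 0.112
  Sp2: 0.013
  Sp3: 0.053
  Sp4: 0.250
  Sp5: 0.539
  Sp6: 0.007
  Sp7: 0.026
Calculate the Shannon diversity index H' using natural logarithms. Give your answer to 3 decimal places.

Each pᵢ ln pᵢ term (working shown to 5 dp, full precision carried): 0.112×(-2.18926)=-0.24520, 0.013×(-4.34281)=-0.05646, 0.053×(-2.93746)=-0.15569, 0.25×(-1.38629)=-0.34657, 0.539×(-0.61804)=-0.33312, 0.007×(-4.96185)=-0.03473, 0.026×(-3.64966)=-0.09489.
Sum = -1.26666, so H' = 1.267.

1.267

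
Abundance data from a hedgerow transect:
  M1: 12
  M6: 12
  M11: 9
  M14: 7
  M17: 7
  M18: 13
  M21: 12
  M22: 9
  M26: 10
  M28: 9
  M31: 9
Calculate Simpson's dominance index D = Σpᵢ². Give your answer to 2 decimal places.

0.09

Total N = 12+12+9+7+7+13+12+9+10+9+9 = 109, so the proportions are 0.1101, 0.1101, 0.0826, 0.0642, 0.0642, 0.1193, 0.1101, 0.0826, 0.0917, 0.0826, 0.0826 (working shown to 4 dp, full precision carried).
D = 0.1101² + 0.1101² + 0.0826² + 0.0642² + 0.0642² + 0.1193² + 0.1101² + 0.0826² + 0.0917² + 0.0826² + 0.0826² = 0.0121 + 0.0121 + 0.0068 + 0.0041 + 0.0041 + 0.0142 + 0.0121 + 0.0068 + 0.0084 + 0.0068 + 0.0068 = 0.0945.
To 2 decimal places, D = 0.09.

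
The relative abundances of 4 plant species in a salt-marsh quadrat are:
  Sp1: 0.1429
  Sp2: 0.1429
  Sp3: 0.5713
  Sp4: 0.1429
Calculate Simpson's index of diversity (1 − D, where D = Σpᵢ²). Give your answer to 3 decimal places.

0.612

D = 0.1429² + 0.1429² + 0.5713² + 0.1429² = 0.02042 + 0.02042 + 0.32638 + 0.02042 = 0.38764 (working shown to 5 dp, full precision carried).
So 1 − D = 0.61236, i.e. 0.612 to 3 decimal places.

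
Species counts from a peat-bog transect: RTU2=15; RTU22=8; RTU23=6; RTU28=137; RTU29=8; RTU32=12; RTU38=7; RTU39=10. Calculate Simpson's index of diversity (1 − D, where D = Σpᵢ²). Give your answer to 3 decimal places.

Total N = 15+8+6+137+8+12+7+10 = 203, so the proportions are 0.07389, 0.03941, 0.02956, 0.67488, 0.03941, 0.05911, 0.03448, 0.04926 (working shown to 5 dp, full precision carried).
D = 0.07389² + 0.03941² + 0.02956² + 0.67488² + 0.03941² + 0.05911² + 0.03448² + 0.04926² = 0.00546 + 0.00155 + 0.00087 + 0.45546 + 0.00155 + 0.00349 + 0.00119 + 0.00243 = 0.47201.
So 1 − D = 0.52799, i.e. 0.528 to 3 decimal places.

0.528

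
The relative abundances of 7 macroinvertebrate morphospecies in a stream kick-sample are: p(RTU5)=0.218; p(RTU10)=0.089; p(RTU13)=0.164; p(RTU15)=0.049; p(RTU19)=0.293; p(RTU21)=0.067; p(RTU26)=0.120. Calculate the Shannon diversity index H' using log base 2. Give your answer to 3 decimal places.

Each pᵢ log₂ pᵢ term (working shown to 5 dp, full precision carried): 0.218×(-2.19760)=-0.47908, 0.089×(-3.49005)=-0.31061, 0.164×(-2.60823)=-0.42775, 0.049×(-4.35107)=-0.21320, 0.293×(-1.77103)=-0.51891, 0.067×(-3.89970)=-0.26128, 0.12×(-3.05889)=-0.36707.
Sum = -2.57790, so H' = 2.578.

2.578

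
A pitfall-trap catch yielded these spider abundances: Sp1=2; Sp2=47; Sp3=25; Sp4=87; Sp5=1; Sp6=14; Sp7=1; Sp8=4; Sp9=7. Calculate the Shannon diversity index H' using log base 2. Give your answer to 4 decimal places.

Total N = 2+47+25+87+1+14+1+4+7 = 188, so the proportions are 0.010638, 0.25, 0.132979, 0.462766, 0.005319, 0.074468, 0.005319, 0.021277, 0.037234 (working shown to 6 dp, full precision carried).
Each pᵢ log₂ pᵢ term: 0.010638×(-6.554589)=-0.069730, 0.25×(-2.000000)=-0.500000, 0.132979×(-2.910733)=-0.387066, 0.462766×(-1.111645)=-0.514432, 0.005319×(-7.554589)=-0.040184, 0.074468×(-3.747234)=-0.279049, 0.005319×(-7.554589)=-0.040184, 0.021277×(-5.554589)=-0.118183, 0.037234×(-4.747234)=-0.176759.
Sum = -2.125586, so H' = 2.1256.

2.1256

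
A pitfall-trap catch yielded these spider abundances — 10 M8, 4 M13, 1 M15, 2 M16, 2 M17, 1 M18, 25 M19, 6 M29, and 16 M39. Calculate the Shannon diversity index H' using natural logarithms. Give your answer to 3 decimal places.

Total N = 10+4+1+2+2+1+25+6+16 = 67, so the proportions are 0.14925, 0.0597, 0.01493, 0.02985, 0.02985, 0.01493, 0.37313, 0.08955, 0.23881 (working shown to 5 dp, full precision carried).
Each pᵢ ln pᵢ term: 0.14925×(-1.90211)=-0.28390, 0.0597×(-2.81840)=-0.16826, 0.01493×(-4.20469)=-0.06276, 0.02985×(-3.51155)=-0.10482, 0.02985×(-3.51155)=-0.10482, 0.01493×(-4.20469)=-0.06276, 0.37313×(-0.98582)=-0.36784, 0.08955×(-2.41293)=-0.21608, 0.23881×(-1.43210)=-0.34199.
Sum = -1.71324, so H' = 1.713.

1.713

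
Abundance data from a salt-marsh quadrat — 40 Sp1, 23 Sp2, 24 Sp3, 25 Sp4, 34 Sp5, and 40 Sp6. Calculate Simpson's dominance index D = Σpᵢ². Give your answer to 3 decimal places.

Total N = 40+23+24+25+34+40 = 186, so the proportions are 0.21505, 0.12366, 0.12903, 0.13441, 0.1828, 0.21505 (working shown to 5 dp, full precision carried).
D = 0.21505² + 0.12366² + 0.12903² + 0.13441² + 0.1828² + 0.21505² = 0.04625 + 0.01529 + 0.01665 + 0.01807 + 0.03341 + 0.04625 = 0.17592.
To 3 decimal places, D = 0.176.

0.176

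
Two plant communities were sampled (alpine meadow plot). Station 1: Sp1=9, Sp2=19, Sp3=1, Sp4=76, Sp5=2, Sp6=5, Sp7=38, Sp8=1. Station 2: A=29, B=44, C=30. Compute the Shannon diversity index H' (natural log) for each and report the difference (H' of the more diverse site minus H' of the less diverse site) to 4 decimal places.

Station 1: N=151, proportions 0.059602649, 0.125827815, 0.006622517, 0.503311258, 0.013245033, 0.033112583, 0.251655629, 0.006622517, giving H' = 1.358227826 (working shown to 9 dp, full precision carried).
Station 2: N=103, proportions 0.281553398, 0.427184466, 0.291262136, giving H' = 1.079468363.
Difference = |1.358227826 − 1.079468363| = 0.278759463, i.e. 0.2788 to 4 decimal places.

0.2788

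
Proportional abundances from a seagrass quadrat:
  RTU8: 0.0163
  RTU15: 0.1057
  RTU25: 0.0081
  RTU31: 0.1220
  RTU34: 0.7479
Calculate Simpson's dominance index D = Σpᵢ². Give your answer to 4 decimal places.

0.5857

D = 0.0163² + 0.1057² + 0.0081² + 0.122² + 0.7479² = 0.000266 + 0.011172 + 0.000066 + 0.014884 + 0.559354 = 0.585742 (working shown to 6 dp, full precision carried).
To 4 decimal places, D = 0.5857.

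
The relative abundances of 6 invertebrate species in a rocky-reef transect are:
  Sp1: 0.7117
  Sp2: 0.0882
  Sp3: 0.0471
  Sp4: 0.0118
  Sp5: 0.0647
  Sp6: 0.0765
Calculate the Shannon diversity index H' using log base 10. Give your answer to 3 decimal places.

0.446

Each pᵢ log₁₀ pᵢ term (working shown to 5 dp, full precision carried): 0.7117×(-0.14770)=-0.10512, 0.0882×(-1.05453)=-0.09301, 0.0471×(-1.32698)=-0.06250, 0.0118×(-1.92812)=-0.02275, 0.0647×(-1.18910)=-0.07693, 0.0765×(-1.11634)=-0.08540.
Sum = -0.44572, so H' = 0.446.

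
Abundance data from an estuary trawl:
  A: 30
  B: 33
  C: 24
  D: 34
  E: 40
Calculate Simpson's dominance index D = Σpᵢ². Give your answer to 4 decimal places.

0.2053

Total N = 30+33+24+34+40 = 161, so the proportions are 0.186335, 0.204969, 0.149068, 0.21118, 0.248447 (working shown to 6 dp, full precision carried).
D = 0.186335² + 0.204969² + 0.149068² + 0.21118² + 0.248447² = 0.034721 + 0.042012 + 0.022221 + 0.044597 + 0.061726 = 0.205278.
To 4 decimal places, D = 0.2053.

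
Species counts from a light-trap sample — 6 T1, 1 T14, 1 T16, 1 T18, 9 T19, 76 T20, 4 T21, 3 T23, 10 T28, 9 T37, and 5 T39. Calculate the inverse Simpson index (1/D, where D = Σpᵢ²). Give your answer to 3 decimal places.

Total N = 6+1+1+1+9+76+4+3+10+9+5 = 125, so the proportions are 0.048, 0.008, 0.008, 0.008, 0.072, 0.608, 0.032, 0.024, 0.08, 0.072, 0.04 (working shown to 6 dp, full precision carried).
D = 0.048² + 0.008² + 0.008² + 0.008² + 0.072² + 0.608² + 0.032² + 0.024² + 0.08² + 0.072² + 0.04² = 0.002304 + 0.000064 + 0.000064 + 0.000064 + 0.005184 + 0.369664 + 0.001024 + 0.000576 + 0.006400 + 0.005184 + 0.001600 = 0.392128.
So 1/D = 2.55019, i.e. 2.550 to 3 decimal places.

2.550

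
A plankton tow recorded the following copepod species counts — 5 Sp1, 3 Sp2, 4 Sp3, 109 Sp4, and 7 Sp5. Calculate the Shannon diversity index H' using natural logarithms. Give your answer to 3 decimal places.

0.619

Total N = 5+3+4+109+7 = 128, so the proportions are 0.03906, 0.02344, 0.03125, 0.85156, 0.05469 (working shown to 5 dp, full precision carried).
Each pᵢ ln pᵢ term: 0.03906×(-3.24259)=-0.12666, 0.02344×(-3.75342)=-0.08797, 0.03125×(-3.46574)=-0.10830, 0.85156×(-0.16068)=-0.13683, 0.05469×(-2.90612)=-0.15893.
Sum = -0.61870, so H' = 0.619.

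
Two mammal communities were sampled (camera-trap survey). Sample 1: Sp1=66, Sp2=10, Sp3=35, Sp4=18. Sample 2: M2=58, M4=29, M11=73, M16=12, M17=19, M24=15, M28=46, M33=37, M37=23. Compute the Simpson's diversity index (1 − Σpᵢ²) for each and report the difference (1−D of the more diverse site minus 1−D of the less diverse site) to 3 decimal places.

0.214

Sample 1: N=129, proportions 0.51163, 0.07752, 0.27132, 0.13953, giving 1−D = 0.63914 (working shown to 5 dp, full precision carried).
Sample 2: N=312, proportions 0.1859, 0.09295, 0.23397, 0.03846, 0.0609, 0.04808, 0.14744, 0.11859, 0.07372, giving 1−D = 0.85332.
Difference = |0.63914 − 0.85332| = 0.21418, i.e. 0.214 to 3 decimal places.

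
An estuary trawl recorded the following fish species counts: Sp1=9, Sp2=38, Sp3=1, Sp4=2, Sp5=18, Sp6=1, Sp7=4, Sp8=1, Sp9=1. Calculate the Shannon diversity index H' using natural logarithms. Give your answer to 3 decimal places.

Total N = 9+38+1+2+18+1+4+1+1 = 75, so the proportions are 0.12, 0.50667, 0.01333, 0.02667, 0.24, 0.01333, 0.05333, 0.01333, 0.01333 (working shown to 5 dp, full precision carried).
Each pᵢ ln pᵢ term: 0.12×(-2.12026)=-0.25443, 0.50667×(-0.67990)=-0.34448, 0.01333×(-4.31749)=-0.05757, 0.02667×(-3.62434)=-0.09665, 0.24×(-1.42712)=-0.34251, 0.01333×(-4.31749)=-0.05757, 0.05333×(-2.93119)=-0.15633, 0.01333×(-4.31749)=-0.05757, 0.01333×(-4.31749)=-0.05757.
Sum = -1.42467, so H' = 1.425.

1.425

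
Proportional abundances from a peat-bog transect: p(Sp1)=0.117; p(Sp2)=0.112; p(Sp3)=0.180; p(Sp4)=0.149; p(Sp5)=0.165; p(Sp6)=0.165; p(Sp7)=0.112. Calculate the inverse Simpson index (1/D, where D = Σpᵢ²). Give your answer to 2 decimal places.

D = 0.117² + 0.112² + 0.18² + 0.149² + 0.165² + 0.165² + 0.112² = 0.013689 + 0.012544 + 0.032400 + 0.022201 + 0.027225 + 0.027225 + 0.012544 = 0.147828 (working shown to 6 dp, full precision carried).
So 1/D = 6.7646, i.e. 6.76 to 2 decimal places.

6.76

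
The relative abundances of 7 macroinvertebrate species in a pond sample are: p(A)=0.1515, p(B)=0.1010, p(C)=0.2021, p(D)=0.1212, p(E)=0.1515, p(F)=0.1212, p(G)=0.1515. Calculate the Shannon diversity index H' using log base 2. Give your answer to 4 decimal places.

2.7757

Each pᵢ log₂ pᵢ term (working shown to 6 dp, full precision carried): 0.1515×(-2.722610)=-0.412475, 0.101×(-3.307573)=-0.334065, 0.2021×(-2.306859)=-0.466216, 0.1212×(-3.044538)=-0.368998, 0.1515×(-2.722610)=-0.412475, 0.1212×(-3.044538)=-0.368998, 0.1515×(-2.722610)=-0.412475.
Sum = -2.775704, so H' = 2.7757.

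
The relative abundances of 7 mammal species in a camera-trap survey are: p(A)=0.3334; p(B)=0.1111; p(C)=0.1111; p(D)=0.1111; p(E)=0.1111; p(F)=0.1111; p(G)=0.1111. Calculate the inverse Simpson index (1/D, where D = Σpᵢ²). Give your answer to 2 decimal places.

5.40

D = 0.3334² + 0.1111² + 0.1111² + 0.1111² + 0.1111² + 0.1111² + 0.1111² = 0.111156 + 0.012343 + 0.012343 + 0.012343 + 0.012343 + 0.012343 + 0.012343 = 0.185215 (working shown to 6 dp, full precision carried).
So 1/D = 5.3991, i.e. 5.40 to 2 decimal places.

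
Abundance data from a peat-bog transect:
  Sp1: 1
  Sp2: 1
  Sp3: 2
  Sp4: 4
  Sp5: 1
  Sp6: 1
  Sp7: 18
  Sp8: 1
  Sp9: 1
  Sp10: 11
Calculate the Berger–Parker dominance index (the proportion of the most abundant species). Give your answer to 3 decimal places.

Total N = 1+1+2+4+1+1+18+1+1+11 = 41, so the proportions are 0.02439, 0.02439, 0.04878, 0.09756, 0.02439, 0.02439, 0.43902, 0.02439, 0.02439, 0.26829 (working shown to 5 dp, full precision carried).
The largest proportion is 0.43902, i.e. d = 0.439 to 3 decimal places.

0.439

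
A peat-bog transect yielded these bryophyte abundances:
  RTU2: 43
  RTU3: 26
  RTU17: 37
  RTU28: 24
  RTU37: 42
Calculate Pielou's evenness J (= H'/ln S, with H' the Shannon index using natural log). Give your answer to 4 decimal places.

Total N = 43+26+37+24+42 = 172, so the proportions are 0.25, 0.151163, 0.215116, 0.139535, 0.244186 (working shown to 6 dp, full precision carried).
H' = −Σ pᵢ ln pᵢ = −((-0.346574) + (-0.285607) + (-0.330543) + (-0.274806) + (-0.344260)) = 1.581788.
With S = 5 species, ln S = 1.609438, so J = 1.581788/1.609438 = 0.982820, i.e. 0.9828 to 4 decimal places.

0.9828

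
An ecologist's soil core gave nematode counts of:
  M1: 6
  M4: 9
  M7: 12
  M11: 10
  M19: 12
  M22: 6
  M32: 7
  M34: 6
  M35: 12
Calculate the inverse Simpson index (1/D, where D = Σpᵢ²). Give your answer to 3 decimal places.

8.312

Total N = 6+9+12+10+12+6+7+6+12 = 80, so the proportions are 0.075, 0.1125, 0.15, 0.125, 0.15, 0.075, 0.0875, 0.075, 0.15 (working shown to 7 dp, full precision carried).
D = 0.075² + 0.1125² + 0.15² + 0.125² + 0.15² + 0.075² + 0.0875² + 0.075² + 0.15² = 0.0056250 + 0.0126563 + 0.0225000 + 0.0156250 + 0.0225000 + 0.0056250 + 0.0076562 + 0.0056250 + 0.0225000 = 0.1203125.
So 1/D = 8.31169, i.e. 8.312 to 3 decimal places.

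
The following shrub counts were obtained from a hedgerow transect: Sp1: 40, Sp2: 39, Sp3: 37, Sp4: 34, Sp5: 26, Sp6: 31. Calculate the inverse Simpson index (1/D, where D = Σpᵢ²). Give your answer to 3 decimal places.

5.883

Total N = 40+39+37+34+26+31 = 207, so the proportions are 0.1932367, 0.1884058, 0.178744, 0.1642512, 0.1256039, 0.1497585 (working shown to 7 dp, full precision carried).
D = 0.1932367² + 0.1884058² + 0.178744² + 0.1642512² + 0.1256039² + 0.1497585² = 0.0373404 + 0.0354967 + 0.0319494 + 0.0269785 + 0.0157763 + 0.0224276 = 0.1699690.
So 1/D = 5.88343, i.e. 5.883 to 3 decimal places.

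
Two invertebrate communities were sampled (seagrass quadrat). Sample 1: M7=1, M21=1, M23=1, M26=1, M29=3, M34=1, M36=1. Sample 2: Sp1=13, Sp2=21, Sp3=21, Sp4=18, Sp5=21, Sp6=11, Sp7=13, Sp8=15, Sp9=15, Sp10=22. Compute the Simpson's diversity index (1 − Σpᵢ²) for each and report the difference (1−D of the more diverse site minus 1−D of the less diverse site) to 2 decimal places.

0.08

Sample 1: N=9, proportions 0.1111, 0.1111, 0.1111, 0.1111, 0.3333, 0.1111, 0.1111, giving 1−D = 0.8148 (working shown to 4 dp, full precision carried).
Sample 2: N=170, proportions 0.0765, 0.1235, 0.1235, 0.1059, 0.1235, 0.0647, 0.0765, 0.0882, 0.0882, 0.1294, giving 1−D = 0.8948.
Difference = |0.8148 − 0.8948| = 0.0800, i.e. 0.08 to 2 decimal places.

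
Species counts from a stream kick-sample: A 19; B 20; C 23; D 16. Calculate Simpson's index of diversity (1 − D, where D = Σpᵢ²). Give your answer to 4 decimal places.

Total N = 19+20+23+16 = 78, so the proportions are 0.24359, 0.25641, 0.294872, 0.205128 (working shown to 6 dp, full precision carried).
D = 0.24359² + 0.25641² + 0.294872² + 0.205128² = 0.059336 + 0.065746 + 0.086949 + 0.042078 = 0.254109.
So 1 − D = 0.745891, i.e. 0.7459 to 4 decimal places.

0.7459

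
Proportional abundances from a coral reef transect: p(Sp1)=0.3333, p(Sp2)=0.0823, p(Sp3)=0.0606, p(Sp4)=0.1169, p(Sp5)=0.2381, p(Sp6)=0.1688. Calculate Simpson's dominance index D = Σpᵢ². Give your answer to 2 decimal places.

D = 0.3333² + 0.0823² + 0.0606² + 0.1169² + 0.2381² + 0.1688² = 0.1111 + 0.0068 + 0.0037 + 0.0137 + 0.0567 + 0.0285 = 0.2204 (working shown to 4 dp, full precision carried).
To 2 decimal places, D = 0.22.

0.22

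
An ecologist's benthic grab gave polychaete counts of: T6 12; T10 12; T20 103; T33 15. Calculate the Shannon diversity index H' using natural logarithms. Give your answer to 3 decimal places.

Total N = 12+12+103+15 = 142, so the proportions are 0.08451, 0.08451, 0.72535, 0.10563 (working shown to 5 dp, full precision carried).
Each pᵢ ln pᵢ term: 0.08451×(-2.47092)=-0.20881, 0.08451×(-2.47092)=-0.20881, 0.72535×(-0.32110)=-0.23291, 0.10563×(-2.24778)=-0.23744.
Sum = -0.88797, so H' = 0.888.

0.888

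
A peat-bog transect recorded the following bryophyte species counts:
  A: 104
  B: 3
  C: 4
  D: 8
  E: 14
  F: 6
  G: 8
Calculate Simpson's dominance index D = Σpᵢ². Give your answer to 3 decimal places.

Total N = 104+3+4+8+14+6+8 = 147, so the proportions are 0.70748, 0.02041, 0.02721, 0.05442, 0.09524, 0.04082, 0.05442 (working shown to 5 dp, full precision carried).
D = 0.70748² + 0.02041² + 0.02721² + 0.05442² + 0.09524² + 0.04082² + 0.05442² = 0.50053 + 0.00042 + 0.00074 + 0.00296 + 0.00907 + 0.00167 + 0.00296 = 0.51835.
To 3 decimal places, D = 0.518.

0.518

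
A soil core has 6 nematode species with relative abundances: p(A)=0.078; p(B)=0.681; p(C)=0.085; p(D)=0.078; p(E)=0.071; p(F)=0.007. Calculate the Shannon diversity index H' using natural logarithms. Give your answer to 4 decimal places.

Each pᵢ ln pᵢ term (working shown to 6 dp, full precision carried): 0.078×(-2.551046)=-0.198982, 0.681×(-0.384193)=-0.261635, 0.085×(-2.465104)=-0.209534, 0.078×(-2.551046)=-0.198982, 0.071×(-2.645075)=-0.187800, 0.007×(-4.961845)=-0.034733.
Sum = -1.091666, so H' = 1.0917.

1.0917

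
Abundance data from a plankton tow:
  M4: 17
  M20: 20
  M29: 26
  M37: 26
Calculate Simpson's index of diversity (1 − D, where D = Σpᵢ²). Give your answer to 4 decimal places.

Total N = 17+20+26+26 = 89, so the proportions are 0.191011, 0.224719, 0.292135, 0.292135 (working shown to 6 dp, full precision carried).
D = 0.191011² + 0.224719² + 0.292135² + 0.292135² = 0.036485 + 0.050499 + 0.085343 + 0.085343 = 0.257669.
So 1 − D = 0.742331, i.e. 0.7423 to 4 decimal places.

0.7423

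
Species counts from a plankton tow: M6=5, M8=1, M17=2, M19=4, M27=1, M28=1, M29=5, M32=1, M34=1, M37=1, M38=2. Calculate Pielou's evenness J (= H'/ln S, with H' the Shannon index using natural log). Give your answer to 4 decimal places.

Total N = 5+1+2+4+1+1+5+1+1+1+2 = 24, so the proportions are 0.208333, 0.041667, 0.083333, 0.166667, 0.041667, 0.041667, 0.208333, 0.041667, 0.041667, 0.041667, 0.083333 (working shown to 6 dp, full precision carried).
H' = −Σ pᵢ ln pᵢ = −((-0.326795) + (-0.132419) + (-0.207076) + (-0.298627) + (-0.132419) + (-0.132419) + (-0.326795) + (-0.132419) + (-0.132419) + (-0.132419) + (-0.207076)) = 2.160881.
With S = 11 species, ln S = 2.397895, so J = 2.160881/2.397895 = 0.901157, i.e. 0.9012 to 4 decimal places.

0.9012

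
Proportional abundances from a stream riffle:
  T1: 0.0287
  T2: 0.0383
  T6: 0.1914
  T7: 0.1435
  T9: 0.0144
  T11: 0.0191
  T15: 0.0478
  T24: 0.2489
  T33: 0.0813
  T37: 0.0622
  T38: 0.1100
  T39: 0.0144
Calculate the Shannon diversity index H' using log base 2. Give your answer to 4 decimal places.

Each pᵢ log₂ pᵢ term (working shown to 6 dp, full precision carried): 0.0287×(-5.122805)=-0.147025, 0.0383×(-4.706512)=-0.180259, 0.1914×(-2.385337)=-0.456554, 0.1435×(-2.800877)=-0.401926, 0.0144×(-6.117787)=-0.088096, 0.0191×(-5.710284)=-0.109066, 0.0478×(-4.386846)=-0.209691, 0.2489×(-2.006362)=-0.499383, 0.0813×(-3.620601)=-0.294355, 0.0622×(-4.006942)=-0.249232, 0.11×(-3.184425)=-0.350287, 0.0144×(-6.117787)=-0.088096.
Sum = -3.073970, so H' = 3.0740.

3.0740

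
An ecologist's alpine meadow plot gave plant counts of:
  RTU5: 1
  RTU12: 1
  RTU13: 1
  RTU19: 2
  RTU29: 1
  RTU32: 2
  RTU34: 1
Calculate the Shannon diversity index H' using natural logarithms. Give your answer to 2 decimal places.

Total N = 1+1+1+2+1+2+1 = 9, so the proportions are 0.1111, 0.1111, 0.1111, 0.2222, 0.1111, 0.2222, 0.1111 (working shown to 4 dp, full precision carried).
Each pᵢ ln pᵢ term: 0.1111×(-2.1972)=-0.2441, 0.1111×(-2.1972)=-0.2441, 0.1111×(-2.1972)=-0.2441, 0.2222×(-1.5041)=-0.3342, 0.1111×(-2.1972)=-0.2441, 0.2222×(-1.5041)=-0.3342, 0.1111×(-2.1972)=-0.2441.
Sum = -1.8892, so H' = 1.89.

1.89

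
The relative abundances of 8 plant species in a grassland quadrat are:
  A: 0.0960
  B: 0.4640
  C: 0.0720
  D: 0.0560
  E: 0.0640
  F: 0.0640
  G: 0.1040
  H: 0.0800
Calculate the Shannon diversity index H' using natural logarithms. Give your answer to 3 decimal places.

1.721

Each pᵢ ln pᵢ term (working shown to 5 dp, full precision carried): 0.096×(-2.34341)=-0.22497, 0.464×(-0.76787)=-0.35629, 0.072×(-2.63109)=-0.18944, 0.056×(-2.88240)=-0.16141, 0.064×(-2.74887)=-0.17593, 0.064×(-2.74887)=-0.17593, 0.104×(-2.26336)=-0.23539, 0.08×(-2.52573)=-0.20206.
Sum = -1.72142, so H' = 1.721.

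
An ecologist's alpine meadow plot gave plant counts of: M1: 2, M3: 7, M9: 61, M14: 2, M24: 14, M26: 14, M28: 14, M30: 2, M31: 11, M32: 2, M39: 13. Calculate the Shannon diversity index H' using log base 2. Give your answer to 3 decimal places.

2.674

Total N = 2+7+61+2+14+14+14+2+11+2+13 = 142, so the proportions are 0.01408, 0.0493, 0.42958, 0.01408, 0.09859, 0.09859, 0.09859, 0.01408, 0.07746, 0.01408, 0.09155 (working shown to 5 dp, full precision carried).
Each pᵢ log₂ pᵢ term: 0.01408×(-6.14975)=-0.08662, 0.0493×(-4.34239)=-0.21406, 0.42958×(-1.21901)=-0.52366, 0.01408×(-6.14975)=-0.08662, 0.09859×(-3.34239)=-0.32953, 0.09859×(-3.34239)=-0.32953, 0.09859×(-3.34239)=-0.32953, 0.01408×(-6.14975)=-0.08662, 0.07746×(-3.69032)=-0.28587, 0.01408×(-6.14975)=-0.08662, 0.09155×(-3.44931)=-0.31578.
Sum = -2.67443, so H' = 2.674.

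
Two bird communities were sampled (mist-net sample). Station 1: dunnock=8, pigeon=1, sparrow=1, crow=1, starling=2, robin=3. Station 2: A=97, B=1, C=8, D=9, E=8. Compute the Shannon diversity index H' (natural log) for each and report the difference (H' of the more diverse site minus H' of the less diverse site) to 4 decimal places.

0.6670

Station 1: N=16, proportions 0.5, 0.0625, 0.0625, 0.0625, 0.125, 0.1875, giving H' = 1.44023475 (working shown to 8 dp, full precision carried).
Station 2: N=123, proportions 0.78861789, 0.00813008, 0.06504065, 0.07317073, 0.06504065, giving H' = 0.77321646.
Difference = |1.44023475 − 0.77321646| = 0.66701829, i.e. 0.6670 to 4 decimal places.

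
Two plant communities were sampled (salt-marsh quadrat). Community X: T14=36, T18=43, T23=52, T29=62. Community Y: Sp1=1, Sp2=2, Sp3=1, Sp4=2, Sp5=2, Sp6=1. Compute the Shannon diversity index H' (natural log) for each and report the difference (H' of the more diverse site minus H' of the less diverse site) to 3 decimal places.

Community X: N=193, proportions 0.18653, 0.2228, 0.26943, 0.32124, giving H' = 1.36588 (working shown to 5 dp, full precision carried).
Community Y: N=9, proportions 0.11111, 0.22222, 0.11111, 0.22222, 0.22222, 0.11111, giving H' = 1.73513.
Difference = |1.36588 − 1.73513| = 0.36925, i.e. 0.369 to 3 decimal places.

0.369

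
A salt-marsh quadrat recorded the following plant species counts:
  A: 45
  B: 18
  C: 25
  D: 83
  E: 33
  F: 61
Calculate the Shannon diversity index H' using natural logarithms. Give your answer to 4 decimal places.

Total N = 45+18+25+83+33+61 = 265, so the proportions are 0.169811, 0.067925, 0.09434, 0.313208, 0.124528, 0.230189 (working shown to 6 dp, full precision carried).
Each pᵢ ln pᵢ term: 0.169811×(-1.773067)=-0.301087, 0.067925×(-2.689358)=-0.182673, 0.09434×(-2.360854)=-0.222722, 0.313208×(-1.160889)=-0.363599, 0.124528×(-2.083222)=-0.259420, 0.230189×(-1.468856)=-0.338114.
Sum = -1.667616, so H' = 1.6676.

1.6676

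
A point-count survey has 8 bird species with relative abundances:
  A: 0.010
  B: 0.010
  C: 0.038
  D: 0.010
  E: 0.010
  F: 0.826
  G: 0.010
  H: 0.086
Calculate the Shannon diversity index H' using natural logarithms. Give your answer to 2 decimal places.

Each pᵢ ln pᵢ term (working shown to 4 dp, full precision carried): 0.01×(-4.6052)=-0.0461, 0.01×(-4.6052)=-0.0461, 0.038×(-3.2702)=-0.1243, 0.01×(-4.6052)=-0.0461, 0.01×(-4.6052)=-0.0461, 0.826×(-0.1912)=-0.1579, 0.01×(-4.6052)=-0.0461, 0.086×(-2.4534)=-0.2110.
Sum = -0.7234, so H' = 0.72.

0.72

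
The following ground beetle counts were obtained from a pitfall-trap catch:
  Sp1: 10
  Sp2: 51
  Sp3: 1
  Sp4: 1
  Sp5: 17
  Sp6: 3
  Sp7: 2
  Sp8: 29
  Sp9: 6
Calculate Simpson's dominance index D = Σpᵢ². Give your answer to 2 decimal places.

0.27

Total N = 10+51+1+1+17+3+2+29+6 = 120, so the proportions are 0.0833, 0.425, 0.0083, 0.0083, 0.1417, 0.025, 0.0167, 0.2417, 0.05 (working shown to 4 dp, full precision carried).
D = 0.0833² + 0.425² + 0.0083² + 0.0083² + 0.1417² + 0.025² + 0.0167² + 0.2417² + 0.05² = 0.0069 + 0.1806 + 0.0001 + 0.0001 + 0.0201 + 0.0006 + 0.0003 + 0.0584 + 0.0025 = 0.2696.
To 2 decimal places, D = 0.27.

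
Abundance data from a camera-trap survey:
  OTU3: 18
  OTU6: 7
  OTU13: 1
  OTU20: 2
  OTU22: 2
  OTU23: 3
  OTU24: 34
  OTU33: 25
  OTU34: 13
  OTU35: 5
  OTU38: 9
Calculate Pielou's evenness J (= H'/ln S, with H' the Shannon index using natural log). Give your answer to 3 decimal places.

Total N = 18+7+1+2+2+3+34+25+13+5+9 = 119, so the proportions are 0.15126, 0.05882, 0.0084, 0.01681, 0.01681, 0.02521, 0.28571, 0.21008, 0.10924, 0.04202, 0.07563 (working shown to 5 dp, full precision carried).
H' = −Σ pᵢ ln pᵢ = −((-0.28569) + (-0.16666) + (-0.04016) + (-0.06867) + (-0.06867) + (-0.09279) + (-0.35793) + (-0.32778) + (-0.24188) + (-0.13318) + (-0.19527)) = 1.97869.
With S = 11 species, ln S = 2.39790, so J = 1.97869/2.39790 = 0.82518, i.e. 0.825 to 3 decimal places.

0.825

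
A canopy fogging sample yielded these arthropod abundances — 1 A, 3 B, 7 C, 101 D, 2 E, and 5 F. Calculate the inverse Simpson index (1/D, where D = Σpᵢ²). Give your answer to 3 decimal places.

Total N = 1+3+7+101+2+5 = 119, so the proportions are 0.008403, 0.02521, 0.058824, 0.848739, 0.016807, 0.042017 (working shown to 6 dp, full precision carried).
D = 0.008403² + 0.02521² + 0.058824² + 0.848739² + 0.016807² + 0.042017² = 0.000071 + 0.000636 + 0.003460 + 0.720359 + 0.000282 + 0.001765 = 0.726573.
So 1/D = 1.37632, i.e. 1.376 to 3 decimal places.

1.376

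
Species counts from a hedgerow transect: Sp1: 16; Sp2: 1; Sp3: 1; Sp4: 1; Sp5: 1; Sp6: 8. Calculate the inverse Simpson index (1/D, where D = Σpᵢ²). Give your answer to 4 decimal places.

Total N = 16+1+1+1+1+8 = 28, so the proportions are 0.5714286, 0.0357143, 0.0357143, 0.0357143, 0.0357143, 0.2857143 (working shown to 7 dp, full precision carried).
D = 0.5714286² + 0.0357143² + 0.0357143² + 0.0357143² + 0.0357143² + 0.2857143² = 0.3265306 + 0.0012755 + 0.0012755 + 0.0012755 + 0.0012755 + 0.0816327 = 0.4132653.
So 1/D = 2.419753, i.e. 2.4198 to 4 decimal places.

2.4198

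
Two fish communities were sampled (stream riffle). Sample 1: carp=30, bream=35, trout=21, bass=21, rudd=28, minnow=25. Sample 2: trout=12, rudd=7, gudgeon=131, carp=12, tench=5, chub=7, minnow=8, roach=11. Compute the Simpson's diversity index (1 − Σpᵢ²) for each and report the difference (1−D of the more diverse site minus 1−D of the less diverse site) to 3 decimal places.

Sample 1: N=160, proportions 0.1875, 0.21875, 0.13125, 0.13125, 0.175, 0.15625, giving 1−D = 0.82750 (working shown to 5 dp, full precision carried).
Sample 2: N=193, proportions 0.06218, 0.03627, 0.67876, 0.06218, 0.02591, 0.03627, 0.04145, 0.05699, giving 1−D = 0.52329.
Difference = |0.82750 − 0.52329| = 0.30421, i.e. 0.304 to 3 decimal places.

0.304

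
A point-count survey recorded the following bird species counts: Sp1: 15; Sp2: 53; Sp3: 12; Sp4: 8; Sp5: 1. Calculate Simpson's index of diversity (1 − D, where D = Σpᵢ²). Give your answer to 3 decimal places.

0.591

Total N = 15+53+12+8+1 = 89, so the proportions are 0.16854, 0.59551, 0.13483, 0.08989, 0.01124 (working shown to 5 dp, full precision carried).
D = 0.16854² + 0.59551² + 0.13483² + 0.08989² + 0.01124² = 0.02841 + 0.35463 + 0.01818 + 0.00808 + 0.00013 = 0.40942.
So 1 − D = 0.59058, i.e. 0.591 to 3 decimal places.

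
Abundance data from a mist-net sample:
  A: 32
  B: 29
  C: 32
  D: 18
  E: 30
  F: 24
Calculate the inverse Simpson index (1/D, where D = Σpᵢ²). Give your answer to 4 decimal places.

5.8061

Total N = 32+29+32+18+30+24 = 165, so the proportions are 0.19393939, 0.17575758, 0.19393939, 0.10909091, 0.18181818, 0.14545455 (working shown to 8 dp, full precision carried).
D = 0.19393939² + 0.17575758² + 0.19393939² + 0.10909091² + 0.18181818² + 0.14545455² = 0.03761249 + 0.03089073 + 0.03761249 + 0.01190083 + 0.03305785 + 0.02115702 = 0.17223140.
So 1/D = 5.806142, i.e. 5.8061 to 4 decimal places.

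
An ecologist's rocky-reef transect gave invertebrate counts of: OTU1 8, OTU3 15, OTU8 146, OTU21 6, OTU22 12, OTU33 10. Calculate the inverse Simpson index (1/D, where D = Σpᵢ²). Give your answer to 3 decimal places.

1.773

Total N = 8+15+146+6+12+10 = 197, so the proportions are 0.040609, 0.076142, 0.741117, 0.030457, 0.060914, 0.050761 (working shown to 6 dp, full precision carried).
D = 0.040609² + 0.076142² + 0.741117² + 0.030457² + 0.060914² + 0.050761² = 0.001649 + 0.005798 + 0.549254 + 0.000928 + 0.003710 + 0.002577 = 0.563916.
So 1/D = 1.77332, i.e. 1.773 to 3 decimal places.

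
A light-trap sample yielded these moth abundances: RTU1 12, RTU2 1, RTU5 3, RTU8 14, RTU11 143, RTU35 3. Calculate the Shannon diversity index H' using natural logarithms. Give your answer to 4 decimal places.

Total N = 12+1+3+14+143+3 = 176, so the proportions are 0.068182, 0.005682, 0.017045, 0.079545, 0.8125, 0.017045 (working shown to 6 dp, full precision carried).
Each pᵢ ln pᵢ term: 0.068182×(-2.685577)=-0.183108, 0.005682×(-5.170484)=-0.029378, 0.017045×(-4.071872)=-0.069407, 0.079545×(-2.531427)=-0.201363, 0.8125×(-0.207639)=-0.168707, 0.017045×(-4.071872)=-0.069407.
Sum = -0.721370, so H' = 0.7214.

0.7214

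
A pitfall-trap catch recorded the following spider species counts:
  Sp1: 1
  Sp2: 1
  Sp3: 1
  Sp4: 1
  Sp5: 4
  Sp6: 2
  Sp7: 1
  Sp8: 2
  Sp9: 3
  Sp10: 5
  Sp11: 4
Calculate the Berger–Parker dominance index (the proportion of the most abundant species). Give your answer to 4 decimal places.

0.2000

Total N = 1+1+1+1+4+2+1+2+3+5+4 = 25, so the proportions are 0.04, 0.04, 0.04, 0.04, 0.16, 0.08, 0.04, 0.08, 0.12, 0.2, 0.16 (working shown to 6 dp, full precision carried).
The largest proportion is 0.2, i.e. d = 0.2000 to 4 decimal places.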